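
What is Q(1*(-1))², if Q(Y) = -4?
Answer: 16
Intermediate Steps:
Q(1*(-1))² = (-4)² = 16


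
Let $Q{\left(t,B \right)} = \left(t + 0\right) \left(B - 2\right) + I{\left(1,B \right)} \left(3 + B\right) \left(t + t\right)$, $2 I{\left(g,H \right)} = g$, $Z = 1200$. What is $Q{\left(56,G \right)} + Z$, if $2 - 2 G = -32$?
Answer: $3160$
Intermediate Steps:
$G = 17$ ($G = 1 - -16 = 1 + 16 = 17$)
$I{\left(g,H \right)} = \frac{g}{2}$
$Q{\left(t,B \right)} = t \left(-2 + B\right) + t \left(3 + B\right)$ ($Q{\left(t,B \right)} = \left(t + 0\right) \left(B - 2\right) + \frac{1}{2} \cdot 1 \left(3 + B\right) \left(t + t\right) = t \left(-2 + B\right) + \frac{\left(3 + B\right) 2 t}{2} = t \left(-2 + B\right) + \frac{2 t \left(3 + B\right)}{2} = t \left(-2 + B\right) + t \left(3 + B\right)$)
$Q{\left(56,G \right)} + Z = 56 \left(1 + 2 \cdot 17\right) + 1200 = 56 \left(1 + 34\right) + 1200 = 56 \cdot 35 + 1200 = 1960 + 1200 = 3160$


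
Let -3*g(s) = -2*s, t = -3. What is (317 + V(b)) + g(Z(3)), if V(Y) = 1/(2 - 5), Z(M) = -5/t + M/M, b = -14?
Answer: 2866/9 ≈ 318.44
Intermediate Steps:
Z(M) = 8/3 (Z(M) = -5/(-3) + M/M = -5*(-⅓) + 1 = 5/3 + 1 = 8/3)
V(Y) = -⅓ (V(Y) = 1/(-3) = -⅓)
g(s) = 2*s/3 (g(s) = -(-2)*s/3 = 2*s/3)
(317 + V(b)) + g(Z(3)) = (317 - ⅓) + (⅔)*(8/3) = 950/3 + 16/9 = 2866/9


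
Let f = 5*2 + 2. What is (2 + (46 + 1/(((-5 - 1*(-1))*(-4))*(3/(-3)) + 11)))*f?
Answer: 2868/5 ≈ 573.60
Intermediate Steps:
f = 12 (f = 10 + 2 = 12)
(2 + (46 + 1/(((-5 - 1*(-1))*(-4))*(3/(-3)) + 11)))*f = (2 + (46 + 1/(((-5 - 1*(-1))*(-4))*(3/(-3)) + 11)))*12 = (2 + (46 + 1/(((-5 + 1)*(-4))*(3*(-1/3)) + 11)))*12 = (2 + (46 + 1/(-4*(-4)*(-1) + 11)))*12 = (2 + (46 + 1/(16*(-1) + 11)))*12 = (2 + (46 + 1/(-16 + 11)))*12 = (2 + (46 + 1/(-5)))*12 = (2 + (46 - 1/5))*12 = (2 + 229/5)*12 = (239/5)*12 = 2868/5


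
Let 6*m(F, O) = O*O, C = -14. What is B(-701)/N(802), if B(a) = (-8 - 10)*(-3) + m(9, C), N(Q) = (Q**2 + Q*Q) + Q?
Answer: 26/386163 ≈ 6.7329e-5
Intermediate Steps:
N(Q) = Q + 2*Q**2 (N(Q) = (Q**2 + Q**2) + Q = 2*Q**2 + Q = Q + 2*Q**2)
m(F, O) = O**2/6 (m(F, O) = (O*O)/6 = O**2/6)
B(a) = 260/3 (B(a) = (-8 - 10)*(-3) + (1/6)*(-14)**2 = -18*(-3) + (1/6)*196 = 54 + 98/3 = 260/3)
B(-701)/N(802) = 260/(3*((802*(1 + 2*802)))) = 260/(3*((802*(1 + 1604)))) = 260/(3*((802*1605))) = (260/3)/1287210 = (260/3)*(1/1287210) = 26/386163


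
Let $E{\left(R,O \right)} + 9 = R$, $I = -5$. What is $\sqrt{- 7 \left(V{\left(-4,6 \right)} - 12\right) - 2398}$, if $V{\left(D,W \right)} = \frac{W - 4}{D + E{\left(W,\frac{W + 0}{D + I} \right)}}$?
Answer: $34 i \sqrt{2} \approx 48.083 i$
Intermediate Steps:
$E{\left(R,O \right)} = -9 + R$
$V{\left(D,W \right)} = \frac{-4 + W}{-9 + D + W}$ ($V{\left(D,W \right)} = \frac{W - 4}{D + \left(-9 + W\right)} = \frac{-4 + W}{-9 + D + W}$)
$\sqrt{- 7 \left(V{\left(-4,6 \right)} - 12\right) - 2398} = \sqrt{- 7 \left(\frac{-4 + 6}{-9 - 4 + 6} - 12\right) - 2398} = \sqrt{- 7 \left(\frac{1}{-7} \cdot 2 - 12\right) - 2398} = \sqrt{- 7 \left(\left(- \frac{1}{7}\right) 2 - 12\right) - 2398} = \sqrt{- 7 \left(- \frac{2}{7} - 12\right) - 2398} = \sqrt{\left(-7\right) \left(- \frac{86}{7}\right) - 2398} = \sqrt{86 - 2398} = \sqrt{-2312} = 34 i \sqrt{2}$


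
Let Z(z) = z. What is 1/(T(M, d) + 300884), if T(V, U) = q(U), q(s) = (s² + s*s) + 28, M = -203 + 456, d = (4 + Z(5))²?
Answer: 1/314034 ≈ 3.1844e-6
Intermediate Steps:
d = 81 (d = (4 + 5)² = 9² = 81)
M = 253
q(s) = 28 + 2*s² (q(s) = (s² + s²) + 28 = 2*s² + 28 = 28 + 2*s²)
T(V, U) = 28 + 2*U²
1/(T(M, d) + 300884) = 1/((28 + 2*81²) + 300884) = 1/((28 + 2*6561) + 300884) = 1/((28 + 13122) + 300884) = 1/(13150 + 300884) = 1/314034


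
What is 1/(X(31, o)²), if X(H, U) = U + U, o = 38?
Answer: 1/5776 ≈ 0.00017313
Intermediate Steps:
X(H, U) = 2*U
1/(X(31, o)²) = 1/((2*38)²) = 1/(76²) = 1/5776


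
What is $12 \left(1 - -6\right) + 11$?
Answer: $95$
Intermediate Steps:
$12 \left(1 - -6\right) + 11 = 12 \left(1 + 6\right) + 11 = 12 \cdot 7 + 11 = 84 + 11 = 95$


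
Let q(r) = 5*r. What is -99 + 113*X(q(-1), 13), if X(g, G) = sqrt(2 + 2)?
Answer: 127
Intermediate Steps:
X(g, G) = 2 (X(g, G) = sqrt(4) = 2)
-99 + 113*X(q(-1), 13) = -99 + 113*2 = -99 + 226 = 127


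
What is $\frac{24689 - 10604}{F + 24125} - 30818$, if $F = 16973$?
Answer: $- \frac{1266544079}{41098} \approx -30818.0$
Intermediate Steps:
$\frac{24689 - 10604}{F + 24125} - 30818 = \frac{24689 - 10604}{16973 + 24125} - 30818 = \frac{14085}{41098} - 30818 = - \frac{1266544079}{41098}$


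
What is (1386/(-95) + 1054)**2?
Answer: 9750377536/9025 ≈ 1.0804e+6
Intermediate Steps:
(1386/(-95) + 1054)**2 = (1386*(-1/95) + 1054)**2 = (-1386/95 + 1054)**2 = (98744/95)**2 = 9750377536/9025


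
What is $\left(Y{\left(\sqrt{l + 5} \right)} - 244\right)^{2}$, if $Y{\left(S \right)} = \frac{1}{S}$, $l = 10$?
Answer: $\frac{\left(3660 - \sqrt{15}\right)^{2}}{225} \approx 59410.0$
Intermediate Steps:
$\left(Y{\left(\sqrt{l + 5} \right)} - 244\right)^{2} = \left(\frac{1}{\sqrt{10 + 5}} - 244\right)^{2} = \left(\frac{1}{\sqrt{15}} - 244\right)^{2} = \left(\frac{\sqrt{15}}{15} - 244\right)^{2} = \left(-244 + \frac{\sqrt{15}}{15}\right)^{2}$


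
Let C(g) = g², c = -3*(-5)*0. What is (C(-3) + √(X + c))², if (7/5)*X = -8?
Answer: 527/7 + 36*I*√70/7 ≈ 75.286 + 43.028*I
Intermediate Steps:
X = -40/7 (X = (5/7)*(-8) = -40/7 ≈ -5.7143)
c = 0 (c = 15*0 = 0)
(C(-3) + √(X + c))² = ((-3)² + √(-40/7 + 0))² = (9 + √(-40/7))² = (9 + 2*I*√70/7)²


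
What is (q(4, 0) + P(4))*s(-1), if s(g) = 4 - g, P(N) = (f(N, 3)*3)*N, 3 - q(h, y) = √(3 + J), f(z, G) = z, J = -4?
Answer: 255 - 5*I ≈ 255.0 - 5.0*I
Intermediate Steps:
q(h, y) = 3 - I (q(h, y) = 3 - √(3 - 4) = 3 - √(-1) = 3 - I)
P(N) = 3*N² (P(N) = (N*3)*N = (3*N)*N = 3*N²)
(q(4, 0) + P(4))*s(-1) = ((3 - I) + 3*4²)*(4 - 1*(-1)) = ((3 - I) + 3*16)*(4 + 1) = ((3 - I) + 48)*5 = (51 - I)*5 = 255 - 5*I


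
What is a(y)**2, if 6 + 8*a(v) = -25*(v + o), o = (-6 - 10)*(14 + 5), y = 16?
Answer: 12938409/16 ≈ 8.0865e+5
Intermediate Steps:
o = -304 (o = -16*19 = -304)
a(v) = 3797/4 - 25*v/8 (a(v) = -3/4 + (-25*(v - 304))/8 = -3/4 + (-25*(-304 + v))/8 = -3/4 + (7600 - 25*v)/8 = -3/4 + (950 - 25*v/8) = 3797/4 - 25*v/8)
a(y)**2 = (3797/4 - 25/8*16)**2 = (3797/4 - 50)**2 = (3597/4)**2 = 12938409/16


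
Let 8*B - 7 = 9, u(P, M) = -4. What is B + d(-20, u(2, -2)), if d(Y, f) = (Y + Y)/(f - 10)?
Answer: 34/7 ≈ 4.8571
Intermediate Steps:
d(Y, f) = 2*Y/(-10 + f) (d(Y, f) = (2*Y)/(-10 + f) = 2*Y/(-10 + f))
B = 2 (B = 7/8 + (⅛)*9 = 7/8 + 9/8 = 2)
B + d(-20, u(2, -2)) = 2 + 2*(-20)/(-10 - 4) = 2 + 2*(-20)/(-14) = 2 + 2*(-20)*(-1/14) = 2 + 20/7 = 34/7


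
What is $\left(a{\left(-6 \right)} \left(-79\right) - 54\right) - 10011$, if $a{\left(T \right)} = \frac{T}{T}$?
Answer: $-10144$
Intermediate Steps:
$a{\left(T \right)} = 1$
$\left(a{\left(-6 \right)} \left(-79\right) - 54\right) - 10011 = \left(1 \left(-79\right) - 54\right) - 10011 = \left(-79 - 54\right) - 10011 = -133 - 10011 = -10144$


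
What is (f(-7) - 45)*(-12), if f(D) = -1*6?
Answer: 612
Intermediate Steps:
f(D) = -6
(f(-7) - 45)*(-12) = (-6 - 45)*(-12) = -51*(-12) = 612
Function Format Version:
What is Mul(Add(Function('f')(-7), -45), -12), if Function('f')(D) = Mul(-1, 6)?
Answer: 612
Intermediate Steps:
Function('f')(D) = -6
Mul(Add(Function('f')(-7), -45), -12) = Mul(Add(-6, -45), -12) = Mul(-51, -12) = 612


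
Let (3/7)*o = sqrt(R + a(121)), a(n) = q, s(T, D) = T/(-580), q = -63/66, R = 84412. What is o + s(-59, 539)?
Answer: 59/580 + 7*sqrt(40854946)/66 ≈ 678.02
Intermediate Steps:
q = -21/22 (q = -63*1/66 = -21/22 ≈ -0.95455)
s(T, D) = -T/580 (s(T, D) = T*(-1/580) = -T/580)
a(n) = -21/22
o = 7*sqrt(40854946)/66 (o = 7*sqrt(84412 - 21/22)/3 = 7*sqrt(1857043/22)/3 = 7*(sqrt(40854946)/22)/3 = 7*sqrt(40854946)/66 ≈ 677.92)
o + s(-59, 539) = 7*sqrt(40854946)/66 - 1/580*(-59) = 7*sqrt(40854946)/66 + 59/580 = 59/580 + 7*sqrt(40854946)/66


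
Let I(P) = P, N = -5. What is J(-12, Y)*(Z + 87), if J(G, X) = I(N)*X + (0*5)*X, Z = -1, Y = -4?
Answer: 1720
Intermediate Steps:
J(G, X) = -5*X (J(G, X) = -5*X + (0*5)*X = -5*X + 0*X = -5*X + 0 = -5*X)
J(-12, Y)*(Z + 87) = (-5*(-4))*(-1 + 87) = 20*86 = 1720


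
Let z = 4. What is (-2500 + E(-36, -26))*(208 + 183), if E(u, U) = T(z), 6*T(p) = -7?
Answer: -5867737/6 ≈ -9.7796e+5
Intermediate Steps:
T(p) = -7/6 (T(p) = (1/6)*(-7) = -7/6)
E(u, U) = -7/6
(-2500 + E(-36, -26))*(208 + 183) = (-2500 - 7/6)*(208 + 183) = -15007/6*391 = -5867737/6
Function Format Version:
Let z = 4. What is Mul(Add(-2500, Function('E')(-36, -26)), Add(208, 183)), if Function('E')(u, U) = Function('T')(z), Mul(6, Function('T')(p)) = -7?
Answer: Rational(-5867737, 6) ≈ -9.7796e+5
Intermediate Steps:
Function('T')(p) = Rational(-7, 6) (Function('T')(p) = Mul(Rational(1, 6), -7) = Rational(-7, 6))
Function('E')(u, U) = Rational(-7, 6)
Mul(Add(-2500, Function('E')(-36, -26)), Add(208, 183)) = Mul(Add(-2500, Rational(-7, 6)), Add(208, 183)) = Mul(Rational(-15007, 6), 391) = Rational(-5867737, 6)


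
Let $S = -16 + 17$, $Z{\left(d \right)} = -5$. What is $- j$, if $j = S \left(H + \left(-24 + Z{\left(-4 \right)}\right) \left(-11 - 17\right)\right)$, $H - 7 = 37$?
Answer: $-856$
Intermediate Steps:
$H = 44$ ($H = 7 + 37 = 44$)
$S = 1$
$j = 856$ ($j = 1 \left(44 + \left(-24 - 5\right) \left(-11 - 17\right)\right) = 1 \left(44 - -812\right) = 1 \left(44 + 812\right) = 1 \cdot 856 = 856$)
$- j = \left(-1\right) 856 = -856$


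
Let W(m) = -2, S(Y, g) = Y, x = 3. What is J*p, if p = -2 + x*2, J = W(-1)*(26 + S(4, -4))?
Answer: -240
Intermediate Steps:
J = -60 (J = -2*(26 + 4) = -2*30 = -60)
p = 4 (p = -2 + 3*2 = -2 + 6 = 4)
J*p = -60*4 = -240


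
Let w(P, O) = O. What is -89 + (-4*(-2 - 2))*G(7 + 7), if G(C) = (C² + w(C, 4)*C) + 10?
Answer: 4103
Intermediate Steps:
G(C) = 10 + C² + 4*C (G(C) = (C² + 4*C) + 10 = 10 + C² + 4*C)
-89 + (-4*(-2 - 2))*G(7 + 7) = -89 + (-4*(-2 - 2))*(10 + (7 + 7)² + 4*(7 + 7)) = -89 + (-4*(-4))*(10 + 14² + 4*14) = -89 + 16*(10 + 196 + 56) = -89 + 16*262 = -89 + 4192 = 4103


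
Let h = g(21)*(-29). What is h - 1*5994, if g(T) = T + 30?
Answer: -7473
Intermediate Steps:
g(T) = 30 + T
h = -1479 (h = (30 + 21)*(-29) = 51*(-29) = -1479)
h - 1*5994 = -1479 - 1*5994 = -1479 - 5994 = -7473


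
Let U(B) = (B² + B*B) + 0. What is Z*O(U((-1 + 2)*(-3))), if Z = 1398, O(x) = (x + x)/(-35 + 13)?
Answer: -25164/11 ≈ -2287.6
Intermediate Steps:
U(B) = 2*B² (U(B) = (B² + B²) + 0 = 2*B² + 0 = 2*B²)
O(x) = -x/11 (O(x) = (2*x)/(-22) = (2*x)*(-1/22) = -x/11)
Z*O(U((-1 + 2)*(-3))) = 1398*(-2*((-1 + 2)*(-3))²/11) = 1398*(-2*(1*(-3))²/11) = 1398*(-2*(-3)²/11) = 1398*(-2*9/11) = 1398*(-1/11*18) = 1398*(-18/11) = -25164/11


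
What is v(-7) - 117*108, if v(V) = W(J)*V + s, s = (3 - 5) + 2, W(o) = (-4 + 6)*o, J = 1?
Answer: -12650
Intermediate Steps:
W(o) = 2*o
s = 0 (s = -2 + 2 = 0)
v(V) = 2*V (v(V) = (2*1)*V + 0 = 2*V + 0 = 2*V)
v(-7) - 117*108 = 2*(-7) - 117*108 = -14 - 12636 = -12650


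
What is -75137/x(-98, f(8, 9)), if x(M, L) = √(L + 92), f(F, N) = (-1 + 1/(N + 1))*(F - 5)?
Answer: -75137*√8930/893 ≈ -7951.1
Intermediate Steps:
f(F, N) = (-1 + 1/(1 + N))*(-5 + F)
x(M, L) = √(92 + L)
-75137/x(-98, f(8, 9)) = -75137/√(92 + 9*(5 - 1*8)/(1 + 9)) = -75137/√(92 + 9*(5 - 8)/10) = -75137/√(92 + 9*(⅒)*(-3)) = -75137/√(92 - 27/10) = -75137*√8930/893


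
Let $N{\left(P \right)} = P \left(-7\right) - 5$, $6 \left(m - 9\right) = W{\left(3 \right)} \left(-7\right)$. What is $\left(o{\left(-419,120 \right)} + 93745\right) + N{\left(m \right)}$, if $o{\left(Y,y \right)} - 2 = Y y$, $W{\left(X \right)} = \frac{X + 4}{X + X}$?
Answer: $\frac{1562707}{36} \approx 43409.0$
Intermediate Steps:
$W{\left(X \right)} = \frac{4 + X}{2 X}$
$m = \frac{275}{36}$ ($m = 9 + \frac{\frac{4 + 3}{2 \cdot 3} \left(-7\right)}{6} = 9 + \frac{\frac{1}{2} \cdot \frac{1}{3} \cdot 7 \left(-7\right)}{6} = 9 + \frac{\frac{7}{6} \left(-7\right)}{6} = 9 + \frac{1}{6} \left(- \frac{49}{6}\right) = 9 - \frac{49}{36} = \frac{275}{36} \approx 7.6389$)
$N{\left(P \right)} = -5 - 7 P$ ($N{\left(P \right)} = - 7 P - 5 = -5 - 7 P$)
$o{\left(Y,y \right)} = 2 + Y y$
$\left(o{\left(-419,120 \right)} + 93745\right) + N{\left(m \right)} = \left(\left(2 - 50280\right) + 93745\right) - \frac{2105}{36} = \left(-50278 + 93745\right) - \frac{2105}{36} = 43467 - \frac{2105}{36} = \frac{1562707}{36}$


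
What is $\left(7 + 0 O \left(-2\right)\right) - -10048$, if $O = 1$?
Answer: $10055$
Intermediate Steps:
$\left(7 + 0 O \left(-2\right)\right) - -10048 = \left(7 + 0 \cdot 1 \left(-2\right)\right) - -10048 = \left(7 + 0 \left(-2\right)\right) + 10048 = \left(7 + 0\right) + 10048 = 7 + 10048 = 10055$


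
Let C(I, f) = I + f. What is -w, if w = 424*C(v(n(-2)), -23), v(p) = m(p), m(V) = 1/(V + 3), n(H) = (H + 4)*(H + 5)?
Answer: 87344/9 ≈ 9704.9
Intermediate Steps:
n(H) = (4 + H)*(5 + H)
m(V) = 1/(3 + V)
v(p) = 1/(3 + p)
w = -87344/9 (w = 424*(1/(3 + (20 + (-2)² + 9*(-2))) - 23) = 424*(1/(3 + (20 + 4 - 18)) - 23) = 424*(1/(3 + 6) - 23) = 424*(1/9 - 23) = 424*(⅑ - 23) = 424*(-206/9) = -87344/9 ≈ -9704.9)
-w = -1*(-87344/9) = 87344/9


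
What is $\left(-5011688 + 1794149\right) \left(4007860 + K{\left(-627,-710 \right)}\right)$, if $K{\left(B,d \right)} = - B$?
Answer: $-12897463253493$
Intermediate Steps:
$\left(-5011688 + 1794149\right) \left(4007860 + K{\left(-627,-710 \right)}\right) = \left(-5011688 + 1794149\right) \left(4007860 - -627\right) = - 3217539 \left(4007860 + 627\right) = \left(-3217539\right) 4008487 = -12897463253493$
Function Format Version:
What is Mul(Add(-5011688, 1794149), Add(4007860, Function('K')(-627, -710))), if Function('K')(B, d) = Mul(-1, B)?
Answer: -12897463253493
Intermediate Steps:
Mul(Add(-5011688, 1794149), Add(4007860, Function('K')(-627, -710))) = Mul(Add(-5011688, 1794149), Add(4007860, Mul(-1, -627))) = Mul(-3217539, Add(4007860, 627)) = Mul(-3217539, 4008487) = -12897463253493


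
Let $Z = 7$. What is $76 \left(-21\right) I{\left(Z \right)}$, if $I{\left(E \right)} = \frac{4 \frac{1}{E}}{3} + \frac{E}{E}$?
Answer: $-1900$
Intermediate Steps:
$I{\left(E \right)} = 1 + \frac{4}{3 E}$ ($I{\left(E \right)} = \frac{4}{E} \frac{1}{3} + 1 = \frac{4}{3 E} + 1 = 1 + \frac{4}{3 E}$)
$76 \left(-21\right) I{\left(Z \right)} = 76 \left(-21\right) \frac{\frac{4}{3} + 7}{7} = - 1596 \cdot \frac{1}{7} \cdot \frac{25}{3} = \left(-1596\right) \frac{25}{21} = -1900$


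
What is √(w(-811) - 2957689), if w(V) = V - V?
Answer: 7*I*√60361 ≈ 1719.8*I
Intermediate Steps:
w(V) = 0
√(w(-811) - 2957689) = √(0 - 2957689) = √(-2957689) = 7*I*√60361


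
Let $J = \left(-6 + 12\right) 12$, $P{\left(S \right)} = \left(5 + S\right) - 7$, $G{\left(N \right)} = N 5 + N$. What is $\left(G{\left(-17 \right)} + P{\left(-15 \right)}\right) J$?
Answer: $-8568$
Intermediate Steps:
$G{\left(N \right)} = 6 N$ ($G{\left(N \right)} = 5 N + N = 6 N$)
$P{\left(S \right)} = -2 + S$
$J = 72$ ($J = 6 \cdot 12 = 72$)
$\left(G{\left(-17 \right)} + P{\left(-15 \right)}\right) J = \left(6 \left(-17\right) - 17\right) 72 = \left(-102 - 17\right) 72 = \left(-119\right) 72 = -8568$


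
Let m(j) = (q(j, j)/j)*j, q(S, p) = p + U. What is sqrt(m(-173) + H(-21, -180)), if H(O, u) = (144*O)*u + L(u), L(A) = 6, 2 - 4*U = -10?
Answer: 2*sqrt(136039) ≈ 737.67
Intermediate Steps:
U = 3 (U = 1/2 - 1/4*(-10) = 1/2 + 5/2 = 3)
q(S, p) = 3 + p (q(S, p) = p + 3 = 3 + p)
H(O, u) = 6 + 144*O*u (H(O, u) = (144*O)*u + 6 = 144*O*u + 6 = 6 + 144*O*u)
m(j) = 3 + j (m(j) = ((3 + j)/j)*j = 3 + j)
sqrt(m(-173) + H(-21, -180)) = sqrt((3 - 173) + (6 + 144*(-21)*(-180))) = sqrt(-170 + (6 + 544320)) = sqrt(-170 + 544326) = sqrt(544156) = 2*sqrt(136039)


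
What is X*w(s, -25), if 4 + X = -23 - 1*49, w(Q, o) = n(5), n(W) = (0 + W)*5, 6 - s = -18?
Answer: -1900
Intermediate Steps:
s = 24 (s = 6 - 1*(-18) = 6 + 18 = 24)
n(W) = 5*W (n(W) = W*5 = 5*W)
w(Q, o) = 25 (w(Q, o) = 5*5 = 25)
X = -76 (X = -4 + (-23 - 1*49) = -4 + (-23 - 49) = -4 - 72 = -76)
X*w(s, -25) = -76*25 = -1900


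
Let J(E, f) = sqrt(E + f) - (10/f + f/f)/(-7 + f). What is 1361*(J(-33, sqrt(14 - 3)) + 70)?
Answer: 3643397/38 - 9527*sqrt(-363 + 11*sqrt(11))/38 + 66689*sqrt(-33 + sqrt(11))/38 + 110241*sqrt(11)/418 - 1361*sqrt(11)*sqrt(-363 + 11*sqrt(11))/38 + 9527*sqrt(11)*sqrt(-33 + sqrt(11))/38 ≈ 96754.0 + 7415.1*I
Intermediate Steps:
J(E, f) = sqrt(E + f) - (1 + 10/f)/(-7 + f) (J(E, f) = sqrt(E + f) - (10/f + 1)/(-7 + f) = sqrt(E + f) - (1 + 10/f)/(-7 + f))
1361*(J(-33, sqrt(14 - 3)) + 70) = 1361*((-10 - sqrt(14 - 3) + (sqrt(14 - 3))**2*sqrt(-33 + sqrt(14 - 3)) - 7*sqrt(14 - 3)*sqrt(-33 + sqrt(14 - 3)))/((sqrt(14 - 3))*(-7 + sqrt(14 - 3))) + 70) = 1361*((-10 - sqrt(11) + (sqrt(11))**2*sqrt(-33 + sqrt(11)) - 7*sqrt(11)*sqrt(-33 + sqrt(11)))/((sqrt(11))*(-7 + sqrt(11))) + 70) = 1361*((sqrt(11)/11)*(-10 - sqrt(11) + 11*sqrt(-33 + sqrt(11)) - 7*sqrt(11)*sqrt(-33 + sqrt(11)))/(-7 + sqrt(11)) + 70) = 1361*(sqrt(11)*(-10 - sqrt(11) + 11*sqrt(-33 + sqrt(11)) - 7*sqrt(11)*sqrt(-33 + sqrt(11)))/(11*(-7 + sqrt(11))) + 70) = 1361*(70 + sqrt(11)*(-10 - sqrt(11) + 11*sqrt(-33 + sqrt(11)) - 7*sqrt(11)*sqrt(-33 + sqrt(11)))/(11*(-7 + sqrt(11)))) = 95270 + 1361*sqrt(11)*(-10 - sqrt(11) + 11*sqrt(-33 + sqrt(11)) - 7*sqrt(11)*sqrt(-33 + sqrt(11)))/(11*(-7 + sqrt(11)))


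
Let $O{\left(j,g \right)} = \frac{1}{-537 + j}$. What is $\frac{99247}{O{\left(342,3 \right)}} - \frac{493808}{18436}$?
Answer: $- \frac{89198860937}{4609} \approx -1.9353 \cdot 10^{7}$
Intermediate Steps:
$\frac{99247}{O{\left(342,3 \right)}} - \frac{493808}{18436} = \frac{99247}{\frac{1}{-537 + 342}} - \frac{493808}{18436} = \frac{99247}{\frac{1}{-195}} - \frac{123452}{4609} = \frac{99247}{- \frac{1}{195}} - \frac{123452}{4609} = 99247 \left(-195\right) - \frac{123452}{4609} = -19353165 - \frac{123452}{4609} = - \frac{89198860937}{4609}$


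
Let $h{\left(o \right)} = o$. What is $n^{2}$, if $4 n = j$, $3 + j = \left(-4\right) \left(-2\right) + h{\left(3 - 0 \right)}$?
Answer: $4$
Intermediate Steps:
$j = 8$ ($j = -3 + \left(\left(-4\right) \left(-2\right) + \left(3 - 0\right)\right) = -3 + \left(8 + \left(3 + 0\right)\right) = -3 + \left(8 + 3\right) = -3 + 11 = 8$)
$n = 2$ ($n = \frac{1}{4} \cdot 8 = 2$)
$n^{2} = 2^{2} = 4$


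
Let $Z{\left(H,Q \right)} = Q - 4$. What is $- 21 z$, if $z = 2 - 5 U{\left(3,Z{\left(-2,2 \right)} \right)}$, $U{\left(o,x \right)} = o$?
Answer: $273$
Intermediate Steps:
$Z{\left(H,Q \right)} = -4 + Q$ ($Z{\left(H,Q \right)} = Q - 4 = -4 + Q$)
$z = -13$ ($z = 2 - 15 = -13$)
$- 21 z = \left(-21\right) \left(-13\right) = 273$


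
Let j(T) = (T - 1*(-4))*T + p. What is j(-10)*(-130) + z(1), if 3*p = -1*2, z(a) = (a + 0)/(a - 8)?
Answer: -161983/21 ≈ -7713.5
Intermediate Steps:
z(a) = a/(-8 + a)
p = -⅔ (p = (-1*2)/3 = (⅓)*(-2) = -⅔ ≈ -0.66667)
j(T) = -⅔ + T*(4 + T) (j(T) = (T - 1*(-4))*T - ⅔ = (T + 4)*T - ⅔ = (4 + T)*T - ⅔ = T*(4 + T) - ⅔ = -⅔ + T*(4 + T))
j(-10)*(-130) + z(1) = (-⅔ + (-10)² + 4*(-10))*(-130) + 1/(-8 + 1) = (-⅔ + 100 - 40)*(-130) + 1/(-7) = (178/3)*(-130) + 1*(-⅐) = -23140/3 - ⅐ = -161983/21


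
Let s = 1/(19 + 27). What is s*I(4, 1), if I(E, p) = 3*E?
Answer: 6/23 ≈ 0.26087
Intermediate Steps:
s = 1/46 ≈ 0.021739
s*I(4, 1) = (3*4)/46 = (1/46)*12 = 6/23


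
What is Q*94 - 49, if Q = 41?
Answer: 3805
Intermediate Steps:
Q*94 - 49 = 41*94 - 49 = 3854 - 49 = 3805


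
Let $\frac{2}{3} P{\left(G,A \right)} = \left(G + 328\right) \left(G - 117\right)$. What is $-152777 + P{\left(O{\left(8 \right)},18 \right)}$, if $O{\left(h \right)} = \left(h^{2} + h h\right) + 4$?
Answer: $-142427$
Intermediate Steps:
$O{\left(h \right)} = 4 + 2 h^{2}$ ($O{\left(h \right)} = \left(h^{2} + h^{2}\right) + 4 = 2 h^{2} + 4 = 4 + 2 h^{2}$)
$P{\left(G,A \right)} = \frac{3 \left(-117 + G\right) \left(328 + G\right)}{2}$ ($P{\left(G,A \right)} = \frac{3 \left(G + 328\right) \left(G - 117\right)}{2} = \frac{3 \left(328 + G\right) \left(-117 + G\right)}{2} = \frac{3 \left(-117 + G\right) \left(328 + G\right)}{2}$)
$-152777 + P{\left(O{\left(8 \right)},18 \right)} = -152777 + \left(-57564 + \frac{3 \left(4 + 2 \cdot 8^{2}\right)^{2}}{2} + \frac{633 \left(4 + 2 \cdot 8^{2}\right)}{2}\right) = -152777 + \left(-57564 + \frac{3 \left(4 + 2 \cdot 64\right)^{2}}{2} + \frac{633 \left(4 + 2 \cdot 64\right)}{2}\right) = -152777 + \left(-57564 + \frac{3 \left(4 + 128\right)^{2}}{2} + \frac{633 \left(4 + 128\right)}{2}\right) = -152777 + \left(-57564 + \frac{3 \cdot 132^{2}}{2} + \frac{633}{2} \cdot 132\right) = -152777 + \left(-57564 + \frac{3}{2} \cdot 17424 + 41778\right) = -152777 + \left(-57564 + 26136 + 41778\right) = -152777 + 10350 = -142427$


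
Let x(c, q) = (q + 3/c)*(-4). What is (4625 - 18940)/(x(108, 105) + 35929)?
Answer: -25767/63916 ≈ -0.40314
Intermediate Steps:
x(c, q) = -12/c - 4*q
(4625 - 18940)/(x(108, 105) + 35929) = (4625 - 18940)/((-12/108 - 4*105) + 35929) = -14315/((-12*1/108 - 420) + 35929) = -14315/((-⅑ - 420) + 35929) = -14315/(-3781/9 + 35929) = -14315/319580/9 = -14315*9/319580 = -25767/63916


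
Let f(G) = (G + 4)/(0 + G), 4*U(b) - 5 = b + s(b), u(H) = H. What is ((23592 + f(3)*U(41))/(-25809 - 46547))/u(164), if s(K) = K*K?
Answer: -295193/142396608 ≈ -0.0020730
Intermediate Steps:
s(K) = K**2
U(b) = 5/4 + b/4 + b**2/4 (U(b) = 5/4 + (b + b**2)/4 = 5/4 + (b/4 + b**2/4) = 5/4 + b/4 + b**2/4)
f(G) = (4 + G)/G
((23592 + f(3)*U(41))/(-25809 - 46547))/u(164) = ((23592 + ((4 + 3)/3)*(5/4 + (1/4)*41 + (1/4)*41**2))/(-25809 - 46547))/164 = ((23592 + ((1/3)*7)*(5/4 + 41/4 + (1/4)*1681))/(-72356))*(1/164) = ((23592 + 7*(5/4 + 41/4 + 1681/4)/3)*(-1/72356))*(1/164) = ((23592 + (7/3)*(1727/4))*(-1/72356))*(1/164) = ((23592 + 12089/12)*(-1/72356))*(1/164) = ((295193/12)*(-1/72356))*(1/164) = -295193/868272*1/164 = -295193/142396608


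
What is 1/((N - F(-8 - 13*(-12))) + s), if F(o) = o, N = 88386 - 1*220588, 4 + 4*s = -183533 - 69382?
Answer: -4/782319 ≈ -5.1130e-6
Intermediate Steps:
s = -252919/4 (s = -1 + (-183533 - 69382)/4 = -1 + (¼)*(-252915) = -1 - 252915/4 = -252919/4 ≈ -63230.)
N = -132202 (N = 88386 - 220588 = -132202)
1/((N - F(-8 - 13*(-12))) + s) = 1/((-132202 - (-8 - 13*(-12))) - 252919/4) = 1/((-132202 - (-8 + 156)) - 252919/4) = 1/((-132202 - 1*148) - 252919/4) = 1/((-132202 - 148) - 252919/4) = 1/(-132350 - 252919/4) = 1/(-782319/4) = -4/782319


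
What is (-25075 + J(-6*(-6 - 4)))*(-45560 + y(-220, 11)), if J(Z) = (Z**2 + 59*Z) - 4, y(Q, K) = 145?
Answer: 814699685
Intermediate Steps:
J(Z) = -4 + Z**2 + 59*Z
(-25075 + J(-6*(-6 - 4)))*(-45560 + y(-220, 11)) = (-25075 + (-4 + (-6*(-6 - 4))**2 + 59*(-6*(-6 - 4))))*(-45560 + 145) = (-25075 + (-4 + (-6*(-10))**2 + 59*(-6*(-10))))*(-45415) = (-25075 + (-4 + 60**2 + 59*60))*(-45415) = (-25075 + (-4 + 3600 + 3540))*(-45415) = (-25075 + 7136)*(-45415) = -17939*(-45415) = 814699685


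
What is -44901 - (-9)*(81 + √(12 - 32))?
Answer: -44172 + 18*I*√5 ≈ -44172.0 + 40.249*I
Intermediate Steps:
-44901 - (-9)*(81 + √(12 - 32)) = -44901 - (-9)*(81 + √(-20)) = -44901 - (-9)*(81 + 2*I*√5) = -44901 - (-729 - 18*I*√5) = -44901 + (729 + 18*I*√5) = -44172 + 18*I*√5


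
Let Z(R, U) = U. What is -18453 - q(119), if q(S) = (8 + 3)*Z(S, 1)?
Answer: -18464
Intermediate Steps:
q(S) = 11 (q(S) = (8 + 3)*1 = 11*1 = 11)
-18453 - q(119) = -18453 - 1*11 = -18453 - 11 = -18464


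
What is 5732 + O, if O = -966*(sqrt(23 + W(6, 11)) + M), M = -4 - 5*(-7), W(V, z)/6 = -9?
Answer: -24214 - 966*I*sqrt(31) ≈ -24214.0 - 5378.5*I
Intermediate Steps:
W(V, z) = -54 (W(V, z) = 6*(-9) = -54)
M = 31 (M = -4 + 35 = 31)
O = -29946 - 966*I*sqrt(31) (O = -966*(sqrt(23 - 54) + 31) = -966*(sqrt(-31) + 31) = -966*(I*sqrt(31) + 31) = -966*(31 + I*sqrt(31)) = -29946 - 966*I*sqrt(31) ≈ -29946.0 - 5378.5*I)
5732 + O = 5732 + (-29946 - 966*I*sqrt(31)) = -24214 - 966*I*sqrt(31)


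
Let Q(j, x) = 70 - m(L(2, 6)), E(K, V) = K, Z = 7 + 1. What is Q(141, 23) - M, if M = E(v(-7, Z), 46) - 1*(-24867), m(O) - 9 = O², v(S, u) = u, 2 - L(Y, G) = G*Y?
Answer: -24914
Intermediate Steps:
Z = 8
L(Y, G) = 2 - G*Y
m(O) = 9 + O²
M = 24875 (M = 8 - 1*(-24867) = 8 + 24867 = 24875)
Q(j, x) = -39 (Q(j, x) = 70 - (9 + (2 - 1*6*2)²) = 70 - (9 + (2 - 12)²) = 70 - (9 + (-10)²) = 70 - (9 + 100) = 70 - 1*109 = 70 - 109 = -39)
Q(141, 23) - M = -39 - 1*24875 = -39 - 24875 = -24914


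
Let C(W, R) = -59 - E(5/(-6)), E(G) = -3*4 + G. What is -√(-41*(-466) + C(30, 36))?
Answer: -31*√714/6 ≈ -138.06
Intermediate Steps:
E(G) = -12 + G
C(W, R) = -277/6 (C(W, R) = -59 - (-12 + 5/(-6)) = -59 - (-12 + 5*(-⅙)) = -59 - (-12 - ⅚) = -59 - 1*(-77/6) = -59 + 77/6 = -277/6)
-√(-41*(-466) + C(30, 36)) = -√(-41*(-466) - 277/6) = -√(19106 - 277/6) = -√(114359/6) = -31*√714/6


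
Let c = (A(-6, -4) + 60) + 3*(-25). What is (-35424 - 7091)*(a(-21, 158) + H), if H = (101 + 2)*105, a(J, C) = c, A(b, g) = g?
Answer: -458991940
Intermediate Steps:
c = -19 (c = (-4 + 60) + 3*(-25) = 56 - 75 = -19)
a(J, C) = -19
H = 10815 (H = 103*105 = 10815)
(-35424 - 7091)*(a(-21, 158) + H) = (-35424 - 7091)*(-19 + 10815) = -42515*10796 = -458991940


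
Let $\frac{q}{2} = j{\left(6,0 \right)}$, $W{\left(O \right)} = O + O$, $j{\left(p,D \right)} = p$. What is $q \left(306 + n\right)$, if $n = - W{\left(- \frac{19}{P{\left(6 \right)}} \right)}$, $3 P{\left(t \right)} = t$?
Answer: $3900$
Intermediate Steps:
$P{\left(t \right)} = \frac{t}{3}$
$W{\left(O \right)} = 2 O$
$q = 12$ ($q = 2 \cdot 6 = 12$)
$n = 19$ ($n = - 2 \left(- \frac{19}{\frac{1}{3} \cdot 6}\right) = - 2 \left(- \frac{19}{2}\right) = - 2 \left(\left(-19\right) \frac{1}{2}\right) = - \frac{2 \left(-19\right)}{2} = \left(-1\right) \left(-19\right) = 19$)
$q \left(306 + n\right) = 12 \left(306 + 19\right) = 12 \cdot 325 = 3900$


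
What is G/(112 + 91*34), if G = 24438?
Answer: 12219/1603 ≈ 7.6226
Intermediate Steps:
G/(112 + 91*34) = 24438/(112 + 91*34) = 24438/(112 + 3094) = 24438/3206 = 24438*(1/3206) = 12219/1603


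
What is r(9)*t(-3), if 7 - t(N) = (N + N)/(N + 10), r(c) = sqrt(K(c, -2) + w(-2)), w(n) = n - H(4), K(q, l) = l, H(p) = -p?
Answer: 0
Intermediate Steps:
w(n) = 4 + n (w(n) = n - (-1)*4 = n - 1*(-4) = n + 4 = 4 + n)
r(c) = 0 (r(c) = sqrt(-2 + (4 - 2)) = sqrt(-2 + 2) = sqrt(0) = 0)
t(N) = 7 - 2*N/(10 + N) (t(N) = 7 - (N + N)/(N + 10) = 7 - 2*N/(10 + N))
r(9)*t(-3) = 0*(5*(14 - 3)/(10 - 3)) = 0*(5*11/7) = 0*(5*(1/7)*11) = 0*(55/7) = 0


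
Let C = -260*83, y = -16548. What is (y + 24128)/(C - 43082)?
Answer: -3790/32331 ≈ -0.11722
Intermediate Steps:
C = -21580
(y + 24128)/(C - 43082) = (-16548 + 24128)/(-21580 - 43082) = 7580/(-64662) = 7580*(-1/64662) = -3790/32331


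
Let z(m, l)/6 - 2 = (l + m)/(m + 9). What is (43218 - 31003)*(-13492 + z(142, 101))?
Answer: -24845578730/151 ≈ -1.6454e+8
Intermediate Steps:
z(m, l) = 12 + 6*(l + m)/(9 + m) (z(m, l) = 12 + 6*((l + m)/(m + 9)) = 12 + 6*((l + m)/(9 + m)) = 12 + 6*(l + m)/(9 + m))
(43218 - 31003)*(-13492 + z(142, 101)) = (43218 - 31003)*(-13492 + 6*(18 + 101 + 3*142)/(9 + 142)) = 12215*(-13492 + 6*(18 + 101 + 426)/151) = 12215*(-13492 + 6*(1/151)*545) = 12215*(-13492 + 3270/151) = 12215*(-2034022/151) = -24845578730/151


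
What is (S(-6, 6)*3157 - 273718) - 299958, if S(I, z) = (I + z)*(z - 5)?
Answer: -573676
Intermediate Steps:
S(I, z) = (-5 + z)*(I + z) (S(I, z) = (I + z)*(-5 + z) = (-5 + z)*(I + z))
(S(-6, 6)*3157 - 273718) - 299958 = ((6² - 5*(-6) - 5*6 - 6*6)*3157 - 273718) - 299958 = ((36 + 30 - 30 - 36)*3157 - 273718) - 299958 = (0*3157 - 273718) - 299958 = (0 - 273718) - 299958 = -273718 - 299958 = -573676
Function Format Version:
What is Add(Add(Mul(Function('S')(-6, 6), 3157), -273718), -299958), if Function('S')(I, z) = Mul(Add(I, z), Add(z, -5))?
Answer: -573676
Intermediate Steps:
Function('S')(I, z) = Mul(Add(-5, z), Add(I, z)) (Function('S')(I, z) = Mul(Add(I, z), Add(-5, z)) = Mul(Add(-5, z), Add(I, z)))
Add(Add(Mul(Function('S')(-6, 6), 3157), -273718), -299958) = Add(Add(Mul(Add(Pow(6, 2), Mul(-5, -6), Mul(-5, 6), Mul(-6, 6)), 3157), -273718), -299958) = Add(Add(Mul(Add(36, 30, -30, -36), 3157), -273718), -299958) = Add(Add(Mul(0, 3157), -273718), -299958) = Add(Add(0, -273718), -299958) = Add(-273718, -299958) = -573676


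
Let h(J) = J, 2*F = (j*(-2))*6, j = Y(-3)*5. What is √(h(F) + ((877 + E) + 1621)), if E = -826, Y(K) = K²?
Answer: √1402 ≈ 37.443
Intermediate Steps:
j = 45 (j = (-3)²*5 = 9*5 = 45)
F = -270 (F = ((45*(-2))*6)/2 = (-90*6)/2 = (½)*(-540) = -270)
√(h(F) + ((877 + E) + 1621)) = √(-270 + ((877 - 826) + 1621)) = √(-270 + (51 + 1621)) = √(-270 + 1672) = √1402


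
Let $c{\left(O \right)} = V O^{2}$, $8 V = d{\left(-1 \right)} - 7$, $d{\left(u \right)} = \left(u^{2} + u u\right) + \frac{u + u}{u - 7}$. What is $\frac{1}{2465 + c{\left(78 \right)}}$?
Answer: $- \frac{8}{9179} \approx -0.00087155$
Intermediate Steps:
$d{\left(u \right)} = 2 u^{2} + \frac{2 u}{-7 + u}$ ($d{\left(u \right)} = \left(u^{2} + u^{2}\right) + \frac{2 u}{-7 + u} = 2 u^{2} + \frac{2 u}{-7 + u}$)
$V = - \frac{19}{32}$ ($V = \frac{2 \left(-1\right) \frac{1}{-7 - 1} \left(1 + \left(-1\right)^{2} - -7\right) - 7}{8} = \frac{2 \left(-1\right) \frac{1}{-8} \left(1 + 1 + 7\right) - 7}{8} = \frac{2 \left(-1\right) \left(- \frac{1}{8}\right) 9 - 7}{8} = \frac{\frac{9}{4} - 7}{8} = \frac{1}{8} \left(- \frac{19}{4}\right) = - \frac{19}{32} \approx -0.59375$)
$c{\left(O \right)} = - \frac{19 O^{2}}{32}$
$\frac{1}{2465 + c{\left(78 \right)}} = \frac{1}{2465 - \frac{19 \cdot 78^{2}}{32}} = \frac{1}{2465 - \frac{28899}{8}} = \frac{1}{- \frac{9179}{8}} = - \frac{8}{9179}$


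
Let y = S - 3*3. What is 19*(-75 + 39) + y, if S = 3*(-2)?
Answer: -699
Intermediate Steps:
S = -6
y = -15 (y = -6 - 3*3 = -6 - 9 = -15)
19*(-75 + 39) + y = 19*(-75 + 39) - 15 = 19*(-36) - 15 = -684 - 15 = -699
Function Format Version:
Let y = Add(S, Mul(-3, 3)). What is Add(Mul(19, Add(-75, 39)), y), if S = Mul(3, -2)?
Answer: -699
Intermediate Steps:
S = -6
y = -15 (y = Add(-6, Mul(-3, 3)) = Add(-6, -9) = -15)
Add(Mul(19, Add(-75, 39)), y) = Add(Mul(19, Add(-75, 39)), -15) = Add(Mul(19, -36), -15) = Add(-684, -15) = -699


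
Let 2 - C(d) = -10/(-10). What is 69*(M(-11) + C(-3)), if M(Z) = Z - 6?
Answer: -1104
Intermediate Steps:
M(Z) = -6 + Z
C(d) = 1 (C(d) = 2 - (-10)/(-10) = 2 - (-10)*(-1)/10 = 2 - 1*1 = 2 - 1 = 1)
69*(M(-11) + C(-3)) = 69*((-6 - 11) + 1) = 69*(-17 + 1) = 69*(-16) = -1104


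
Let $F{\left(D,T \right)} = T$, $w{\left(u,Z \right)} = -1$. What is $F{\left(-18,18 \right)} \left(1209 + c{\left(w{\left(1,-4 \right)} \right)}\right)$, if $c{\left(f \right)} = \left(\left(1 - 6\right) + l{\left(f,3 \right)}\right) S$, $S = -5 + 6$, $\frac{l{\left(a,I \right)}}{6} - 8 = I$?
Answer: $22860$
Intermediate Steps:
$l{\left(a,I \right)} = 48 + 6 I$
$S = 1$
$c{\left(f \right)} = 61$ ($c{\left(f \right)} = \left(\left(1 - 6\right) + \left(48 + 6 \cdot 3\right)\right) 1 = \left(\left(1 - 6\right) + \left(48 + 18\right)\right) 1 = \left(-5 + 66\right) 1 = 61 \cdot 1 = 61$)
$F{\left(-18,18 \right)} \left(1209 + c{\left(w{\left(1,-4 \right)} \right)}\right) = 18 \left(1209 + 61\right) = 18 \cdot 1270 = 22860$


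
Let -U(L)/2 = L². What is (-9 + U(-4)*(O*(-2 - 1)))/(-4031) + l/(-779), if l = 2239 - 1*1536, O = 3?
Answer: -160586/165271 ≈ -0.97165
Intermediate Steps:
l = 703 (l = 2239 - 1536 = 703)
U(L) = -2*L²
(-9 + U(-4)*(O*(-2 - 1)))/(-4031) + l/(-779) = (-9 + (-2*(-4)²)*(3*(-2 - 1)))/(-4031) + 703/(-779) = (-9 + (-2*16)*(3*(-3)))*(-1/4031) + 703*(-1/779) = (-9 - 32*(-9))*(-1/4031) - 37/41 = (-9 + 288)*(-1/4031) - 37/41 = 279*(-1/4031) - 37/41 = -279/4031 - 37/41 = -160586/165271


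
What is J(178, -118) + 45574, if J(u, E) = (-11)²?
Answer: 45695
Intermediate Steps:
J(u, E) = 121
J(178, -118) + 45574 = 121 + 45574 = 45695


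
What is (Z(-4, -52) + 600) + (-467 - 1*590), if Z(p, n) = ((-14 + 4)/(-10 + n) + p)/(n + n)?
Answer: -1473249/3224 ≈ -456.96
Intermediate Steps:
Z(p, n) = (p - 10/(-10 + n))/(2*n) (Z(p, n) = (-10/(-10 + n) + p)/((2*n)) = (p - 10/(-10 + n))*(1/(2*n)) = (p - 10/(-10 + n))/(2*n))
(Z(-4, -52) + 600) + (-467 - 1*590) = ((1/2)*(-10 - 10*(-4) - 52*(-4))/(-52*(-10 - 52)) + 600) + (-467 - 1*590) = ((1/2)*(-1/52)*(-10 + 40 + 208)/(-62) + 600) + (-467 - 590) = ((1/2)*(-1/52)*(-1/62)*238 + 600) - 1057 = (119/3224 + 600) - 1057 = 1934519/3224 - 1057 = -1473249/3224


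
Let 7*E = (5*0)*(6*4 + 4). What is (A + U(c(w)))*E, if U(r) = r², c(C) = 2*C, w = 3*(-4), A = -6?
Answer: 0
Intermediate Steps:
w = -12
E = 0 (E = ((5*0)*(6*4 + 4))/7 = (0*(24 + 4))/7 = (0*28)/7 = (⅐)*0 = 0)
(A + U(c(w)))*E = (-6 + (2*(-12))²)*0 = (-6 + (-24)²)*0 = (-6 + 576)*0 = 570*0 = 0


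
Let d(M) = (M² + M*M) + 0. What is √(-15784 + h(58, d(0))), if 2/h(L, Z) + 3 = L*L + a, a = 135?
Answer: I*√12057018347/874 ≈ 125.63*I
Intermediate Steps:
d(M) = 2*M² (d(M) = (M² + M²) + 0 = 2*M² + 0 = 2*M²)
h(L, Z) = 2/(132 + L²) (h(L, Z) = 2/(-3 + (L*L + 135)) = 2/(-3 + (L² + 135)) = 2/(-3 + (135 + L²)) = 2/(132 + L²))
√(-15784 + h(58, d(0))) = √(-15784 + 2/(132 + 58²)) = √(-15784 + 2/(132 + 3364)) = √(-15784 + 2/3496) = √(-15784 + 2*(1/3496)) = √(-15784 + 1/1748) = √(-27590431/1748) = I*√12057018347/874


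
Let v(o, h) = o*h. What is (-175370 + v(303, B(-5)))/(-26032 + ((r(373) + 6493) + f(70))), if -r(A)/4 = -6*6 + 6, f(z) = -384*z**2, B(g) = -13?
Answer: 179309/1901019 ≈ 0.094323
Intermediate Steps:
r(A) = 120 (r(A) = -4*(-6*6 + 6) = -4*(-36 + 6) = -4*(-30) = 120)
v(o, h) = h*o
(-175370 + v(303, B(-5)))/(-26032 + ((r(373) + 6493) + f(70))) = (-175370 - 13*303)/(-26032 + ((120 + 6493) - 384*70**2)) = (-175370 - 3939)/(-26032 + (6613 - 384*4900)) = -179309/(-26032 + (6613 - 1881600)) = -179309/(-26032 - 1874987) = -179309/(-1901019) = -179309*(-1/1901019) = 179309/1901019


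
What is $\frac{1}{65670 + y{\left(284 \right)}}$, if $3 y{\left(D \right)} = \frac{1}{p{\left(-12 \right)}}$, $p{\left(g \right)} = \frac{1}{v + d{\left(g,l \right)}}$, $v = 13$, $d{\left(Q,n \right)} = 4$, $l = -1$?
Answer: $\frac{3}{197027} \approx 1.5226 \cdot 10^{-5}$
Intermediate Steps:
$p{\left(g \right)} = \frac{1}{17}$ ($p{\left(g \right)} = \frac{1}{13 + 4} = \frac{1}{17}$)
$y{\left(D \right)} = \frac{17}{3}$ ($y{\left(D \right)} = \frac{\frac{1}{\frac{1}{17}}}{3} = \frac{1}{3} \cdot 17 = \frac{17}{3}$)
$\frac{1}{65670 + y{\left(284 \right)}} = \frac{1}{65670 + \frac{17}{3}} = \frac{1}{\frac{197027}{3}} = \frac{3}{197027}$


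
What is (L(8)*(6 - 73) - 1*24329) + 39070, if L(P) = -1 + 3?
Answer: 14607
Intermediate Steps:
L(P) = 2
(L(8)*(6 - 73) - 1*24329) + 39070 = (2*(6 - 73) - 1*24329) + 39070 = (2*(-67) - 24329) + 39070 = (-134 - 24329) + 39070 = -24463 + 39070 = 14607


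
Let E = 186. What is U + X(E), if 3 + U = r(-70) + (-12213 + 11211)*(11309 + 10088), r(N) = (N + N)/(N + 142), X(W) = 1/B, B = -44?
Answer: -8490160391/396 ≈ -2.1440e+7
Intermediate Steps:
X(W) = -1/44 (X(W) = 1/(-44) = -1/44)
r(N) = 2*N/(142 + N) (r(N) = (2*N)/(142 + N) = 2*N/(142 + N))
U = -385916381/18 (U = -3 + (2*(-70)/(142 - 70) + (-12213 + 11211)*(11309 + 10088)) = -3 + (2*(-70)/72 - 1002*21397) = -3 + (2*(-70)*(1/72) - 21439794) = -3 + (-35/18 - 21439794) = -3 - 385916327/18 = -385916381/18 ≈ -2.1440e+7)
U + X(E) = -385916381/18 - 1/44 = -8490160391/396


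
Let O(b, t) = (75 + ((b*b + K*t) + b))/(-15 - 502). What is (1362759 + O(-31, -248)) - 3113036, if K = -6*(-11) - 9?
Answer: -904880078/517 ≈ -1.7503e+6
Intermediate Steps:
K = 57 (K = 66 - 9 = 57)
O(b, t) = -75/517 - 57*t/517 - b/517 - b²/517 (O(b, t) = (75 + ((b*b + 57*t) + b))/(-15 - 502) = (75 + ((b² + 57*t) + b))/(-517) = (75 + (b + b² + 57*t))*(-1/517) = (75 + b + b² + 57*t)*(-1/517) = -75/517 - 57*t/517 - b/517 - b²/517)
(1362759 + O(-31, -248)) - 3113036 = (1362759 + (-75/517 - 57/517*(-248) - 1/517*(-31) - 1/517*(-31)²)) - 3113036 = (1362759 + (-75/517 + 14136/517 + 31/517 - 1/517*961)) - 3113036 = (1362759 + (-75/517 + 14136/517 + 31/517 - 961/517)) - 3113036 = (1362759 + 13131/517) - 3113036 = 704559534/517 - 3113036 = -904880078/517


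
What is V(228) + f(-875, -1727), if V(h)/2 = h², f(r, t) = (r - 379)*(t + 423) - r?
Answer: 1740059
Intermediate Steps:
f(r, t) = -r + (-379 + r)*(423 + t) (f(r, t) = (-379 + r)*(423 + t) - r = -r + (-379 + r)*(423 + t))
V(h) = 2*h²
V(228) + f(-875, -1727) = 2*228² + (-160317 - 379*(-1727) + 422*(-875) - 875*(-1727)) = 2*51984 + (-160317 + 654533 - 369250 + 1511125) = 103968 + 1636091 = 1740059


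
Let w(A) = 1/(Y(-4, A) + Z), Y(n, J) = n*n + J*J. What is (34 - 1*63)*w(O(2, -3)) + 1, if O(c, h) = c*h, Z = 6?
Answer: ½ ≈ 0.50000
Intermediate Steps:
Y(n, J) = J² + n² (Y(n, J) = n² + J² = J² + n²)
w(A) = 1/(22 + A²) (w(A) = 1/((A² + (-4)²) + 6) = 1/((A² + 16) + 6) = 1/((16 + A²) + 6) = 1/(22 + A²))
(34 - 1*63)*w(O(2, -3)) + 1 = (34 - 1*63)/(22 + (2*(-3))²) + 1 = (34 - 63)/(22 + (-6)²) + 1 = -29/(22 + 36) + 1 = -29/58 + 1 = -29*1/58 + 1 = -½ + 1 = ½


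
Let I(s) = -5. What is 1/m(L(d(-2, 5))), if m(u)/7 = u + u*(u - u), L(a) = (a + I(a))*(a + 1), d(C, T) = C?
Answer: 1/49 ≈ 0.020408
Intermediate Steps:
L(a) = (1 + a)*(-5 + a) (L(a) = (a - 5)*(a + 1) = (-5 + a)*(1 + a) = (1 + a)*(-5 + a))
m(u) = 7*u (m(u) = 7*(u + u*(u - u)) = 7*(u + u*0) = 7*(u + 0) = 7*u)
1/m(L(d(-2, 5))) = 1/(7*(-5 + (-2)**2 - 4*(-2))) = 1/(7*(-5 + 4 + 8)) = 1/(7*7) = 1/49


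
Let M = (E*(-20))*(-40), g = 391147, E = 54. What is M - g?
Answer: -347947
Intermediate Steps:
M = 43200 (M = (54*(-20))*(-40) = -1080*(-40) = 43200)
M - g = 43200 - 1*391147 = 43200 - 391147 = -347947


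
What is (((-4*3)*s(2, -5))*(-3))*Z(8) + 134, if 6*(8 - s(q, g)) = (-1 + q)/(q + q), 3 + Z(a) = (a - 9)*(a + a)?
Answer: -10619/2 ≈ -5309.5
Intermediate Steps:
Z(a) = -3 + 2*a*(-9 + a) (Z(a) = -3 + (a - 9)*(a + a) = -3 + (-9 + a)*(2*a) = -3 + 2*a*(-9 + a))
s(q, g) = 8 - (-1 + q)/(12*q) (s(q, g) = 8 - (-1 + q)/(6*(q + q)) = 8 - (-1 + q)/(6*(2*q)) = 8 - (-1 + q)*1/(2*q)/6 = 8 - (-1 + q)/(12*q))
(((-4*3)*s(2, -5))*(-3))*Z(8) + 134 = (((-4*3)*((1/12)*(1 + 95*2)/2))*(-3))*(-3 - 18*8 + 2*8²) + 134 = (-(1 + 190)/2*(-3))*(-3 - 144 + 2*64) + 134 = (-191/2*(-3))*(-3 - 144 + 128) + 134 = (-12*191/24*(-3))*(-19) + 134 = -191/2*(-3)*(-19) + 134 = (573/2)*(-19) + 134 = -10887/2 + 134 = -10619/2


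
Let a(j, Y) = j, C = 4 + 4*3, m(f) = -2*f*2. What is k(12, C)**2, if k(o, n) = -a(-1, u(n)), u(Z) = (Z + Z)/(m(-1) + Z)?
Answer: 1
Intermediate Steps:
m(f) = -4*f
C = 16 (C = 4 + 12 = 16)
u(Z) = 2*Z/(4 + Z) (u(Z) = (Z + Z)/(-4*(-1) + Z) = (2*Z)/(4 + Z) = 2*Z/(4 + Z))
k(o, n) = 1 (k(o, n) = -1*(-1) = 1)
k(12, C)**2 = 1**2 = 1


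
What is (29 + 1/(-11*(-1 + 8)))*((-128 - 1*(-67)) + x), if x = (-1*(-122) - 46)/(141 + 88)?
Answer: -2819016/1603 ≈ -1758.6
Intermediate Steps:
x = 76/229 (x = (122 - 46)/229 = 76*(1/229) = 76/229 ≈ 0.33188)
(29 + 1/(-11*(-1 + 8)))*((-128 - 1*(-67)) + x) = (29 + 1/(-11*(-1 + 8)))*((-128 - 1*(-67)) + 76/229) = (29 + 1/(-11*7))*((-128 + 67) + 76/229) = (29 + 1/(-77))*(-61 + 76/229) = (29 - 1/77)*(-13893/229) = (2232/77)*(-13893/229) = -2819016/1603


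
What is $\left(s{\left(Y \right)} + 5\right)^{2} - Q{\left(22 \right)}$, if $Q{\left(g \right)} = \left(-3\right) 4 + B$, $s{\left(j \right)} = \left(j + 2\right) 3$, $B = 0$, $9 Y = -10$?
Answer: $\frac{637}{9} \approx 70.778$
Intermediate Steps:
$Y = - \frac{10}{9}$ ($Y = \frac{1}{9} \left(-10\right) = - \frac{10}{9} \approx -1.1111$)
$s{\left(j \right)} = 6 + 3 j$ ($s{\left(j \right)} = \left(2 + j\right) 3 = 6 + 3 j$)
$Q{\left(g \right)} = -12$ ($Q{\left(g \right)} = \left(-3\right) 4 + 0 = -12 + 0 = -12$)
$\left(s{\left(Y \right)} + 5\right)^{2} - Q{\left(22 \right)} = \left(\left(6 + 3 \left(- \frac{10}{9}\right)\right) + 5\right)^{2} - -12 = \left(\left(6 - \frac{10}{3}\right) + 5\right)^{2} + 12 = \left(\frac{8}{3} + 5\right)^{2} + 12 = \left(\frac{23}{3}\right)^{2} + 12 = \frac{529}{9} + 12 = \frac{637}{9}$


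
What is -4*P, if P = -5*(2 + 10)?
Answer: 240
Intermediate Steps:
P = -60 (P = -5*12 = -60)
-4*P = -4*(-60) = 240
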